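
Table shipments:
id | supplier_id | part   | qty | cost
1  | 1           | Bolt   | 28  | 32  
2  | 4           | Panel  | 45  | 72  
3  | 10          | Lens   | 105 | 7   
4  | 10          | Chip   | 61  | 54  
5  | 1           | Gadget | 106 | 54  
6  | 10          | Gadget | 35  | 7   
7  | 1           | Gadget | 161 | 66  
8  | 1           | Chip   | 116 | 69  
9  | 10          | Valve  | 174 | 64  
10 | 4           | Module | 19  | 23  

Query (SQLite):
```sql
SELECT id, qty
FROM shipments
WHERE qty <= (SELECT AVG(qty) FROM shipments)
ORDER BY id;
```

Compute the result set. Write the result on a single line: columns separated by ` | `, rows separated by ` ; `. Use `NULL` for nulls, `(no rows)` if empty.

1 | 28 ; 2 | 45 ; 4 | 61 ; 6 | 35 ; 10 | 19

Scalar subquery: AVG(qty) over all shipments rows = 85.0.
Keep rows where qty <= that value.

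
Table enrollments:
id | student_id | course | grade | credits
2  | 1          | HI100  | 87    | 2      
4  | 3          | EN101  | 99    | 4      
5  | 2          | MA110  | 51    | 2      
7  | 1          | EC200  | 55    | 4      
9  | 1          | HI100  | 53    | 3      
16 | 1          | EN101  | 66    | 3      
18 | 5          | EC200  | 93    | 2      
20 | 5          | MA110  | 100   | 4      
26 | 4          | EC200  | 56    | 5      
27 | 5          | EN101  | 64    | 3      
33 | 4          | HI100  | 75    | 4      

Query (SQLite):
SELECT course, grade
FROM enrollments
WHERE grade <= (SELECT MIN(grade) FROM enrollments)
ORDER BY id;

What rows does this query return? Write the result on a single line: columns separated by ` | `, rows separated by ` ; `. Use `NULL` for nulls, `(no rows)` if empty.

MA110 | 51

Scalar subquery: MIN(grade) over all enrollments rows = 51.
Keep rows where grade <= that value.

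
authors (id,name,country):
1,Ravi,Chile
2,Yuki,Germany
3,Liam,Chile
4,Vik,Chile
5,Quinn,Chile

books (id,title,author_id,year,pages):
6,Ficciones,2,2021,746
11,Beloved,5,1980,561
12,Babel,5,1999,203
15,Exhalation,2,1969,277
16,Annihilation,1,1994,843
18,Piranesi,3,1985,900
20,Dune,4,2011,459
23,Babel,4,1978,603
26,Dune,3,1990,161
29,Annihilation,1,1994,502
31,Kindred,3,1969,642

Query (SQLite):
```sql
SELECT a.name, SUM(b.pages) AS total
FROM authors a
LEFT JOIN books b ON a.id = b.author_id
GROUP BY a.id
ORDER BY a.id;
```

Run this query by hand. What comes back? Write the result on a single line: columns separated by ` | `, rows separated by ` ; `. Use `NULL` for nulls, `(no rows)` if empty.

Ravi | 1345 ; Yuki | 1023 ; Liam | 1703 ; Vik | 1062 ; Quinn | 764

LEFT JOIN keeps every authors row; unmatched ones get NULL for books columns.
Group by authors.id and compute SUM(b.pages). SUM over an all-NULL group is NULL.
  1: ids {16, 29} → SUM(b.pages)=1345
  2: ids {6, 15} → SUM(b.pages)=1023
  3: ids {18, 26, 31} → SUM(b.pages)=1703
  4: ids {20, 23} → SUM(b.pages)=1062
  5: ids {11, 12} → SUM(b.pages)=764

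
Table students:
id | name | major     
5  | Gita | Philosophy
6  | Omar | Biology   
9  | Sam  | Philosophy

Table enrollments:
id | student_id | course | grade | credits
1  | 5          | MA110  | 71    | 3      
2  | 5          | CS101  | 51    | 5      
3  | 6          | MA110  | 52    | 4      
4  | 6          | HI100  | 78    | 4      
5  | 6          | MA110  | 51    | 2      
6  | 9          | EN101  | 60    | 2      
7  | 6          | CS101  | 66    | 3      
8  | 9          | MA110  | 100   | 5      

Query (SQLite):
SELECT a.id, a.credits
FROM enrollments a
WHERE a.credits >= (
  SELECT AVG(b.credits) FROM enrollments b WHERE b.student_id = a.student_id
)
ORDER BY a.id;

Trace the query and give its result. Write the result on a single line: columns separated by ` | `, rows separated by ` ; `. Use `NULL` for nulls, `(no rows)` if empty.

2 | 5 ; 3 | 4 ; 4 | 4 ; 8 | 5

For each enrollments row a, compute AVG(credits) over rows sharing a.student_id.
Keep row a if a.credits >= that per-group AVG.
  student_id=5: AVG(credits) = 4.0
  student_id=6: AVG(credits) = 3.25
  student_id=9: AVG(credits) = 3.5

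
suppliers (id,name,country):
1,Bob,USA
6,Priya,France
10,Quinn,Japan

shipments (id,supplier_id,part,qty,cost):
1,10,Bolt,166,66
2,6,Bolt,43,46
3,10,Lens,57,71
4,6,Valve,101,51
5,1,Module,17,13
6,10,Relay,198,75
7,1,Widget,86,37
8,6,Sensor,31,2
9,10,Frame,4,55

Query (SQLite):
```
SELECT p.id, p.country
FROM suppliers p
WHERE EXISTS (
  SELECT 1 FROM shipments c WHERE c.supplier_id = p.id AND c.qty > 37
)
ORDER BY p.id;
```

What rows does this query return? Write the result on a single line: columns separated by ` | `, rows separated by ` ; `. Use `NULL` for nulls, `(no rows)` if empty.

For each suppliers row, check whether any shipments with matching supplier_id has qty > 37.
Keep rows where that is true.

1 | USA ; 6 | France ; 10 | Japan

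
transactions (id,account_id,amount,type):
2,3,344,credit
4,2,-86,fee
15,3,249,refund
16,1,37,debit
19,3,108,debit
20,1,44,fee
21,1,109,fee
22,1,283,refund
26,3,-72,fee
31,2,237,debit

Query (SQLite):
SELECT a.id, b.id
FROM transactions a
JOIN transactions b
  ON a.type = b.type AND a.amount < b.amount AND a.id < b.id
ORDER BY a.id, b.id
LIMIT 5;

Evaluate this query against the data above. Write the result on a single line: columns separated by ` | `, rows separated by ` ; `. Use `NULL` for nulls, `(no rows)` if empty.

4 | 20 ; 4 | 21 ; 4 | 26 ; 15 | 22 ; 16 | 19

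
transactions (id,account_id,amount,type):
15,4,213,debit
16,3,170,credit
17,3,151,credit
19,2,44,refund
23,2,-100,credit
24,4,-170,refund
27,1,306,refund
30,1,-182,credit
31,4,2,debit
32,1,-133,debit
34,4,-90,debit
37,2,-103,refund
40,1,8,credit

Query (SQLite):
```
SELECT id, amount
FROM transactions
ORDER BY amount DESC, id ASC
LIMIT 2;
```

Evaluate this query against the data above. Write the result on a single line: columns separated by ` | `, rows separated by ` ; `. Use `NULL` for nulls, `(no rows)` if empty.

27 | 306 ; 15 | 213

Sort by amount desc, tiebreak id asc: (306, id=27), (213, id=15), (170, id=16), (151, id=17), (44, id=19) …. Take first 2.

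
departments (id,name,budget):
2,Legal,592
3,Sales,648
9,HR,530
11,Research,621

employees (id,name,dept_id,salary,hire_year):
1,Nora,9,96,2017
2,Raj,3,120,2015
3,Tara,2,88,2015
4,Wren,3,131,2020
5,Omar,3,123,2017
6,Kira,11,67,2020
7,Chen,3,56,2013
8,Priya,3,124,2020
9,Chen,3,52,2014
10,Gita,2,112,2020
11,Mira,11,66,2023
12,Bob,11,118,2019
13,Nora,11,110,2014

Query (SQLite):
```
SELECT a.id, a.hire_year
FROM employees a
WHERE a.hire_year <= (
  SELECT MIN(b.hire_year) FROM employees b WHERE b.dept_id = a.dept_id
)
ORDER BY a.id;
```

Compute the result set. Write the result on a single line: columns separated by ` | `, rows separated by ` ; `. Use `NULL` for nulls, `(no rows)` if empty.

1 | 2017 ; 3 | 2015 ; 7 | 2013 ; 13 | 2014

For each employees row a, compute MIN(hire_year) over rows sharing a.dept_id.
Keep row a if a.hire_year <= that per-group MIN.
  dept_id=2: MIN(hire_year) = 2015
  dept_id=3: MIN(hire_year) = 2013
  dept_id=9: MIN(hire_year) = 2017
  dept_id=11: MIN(hire_year) = 2014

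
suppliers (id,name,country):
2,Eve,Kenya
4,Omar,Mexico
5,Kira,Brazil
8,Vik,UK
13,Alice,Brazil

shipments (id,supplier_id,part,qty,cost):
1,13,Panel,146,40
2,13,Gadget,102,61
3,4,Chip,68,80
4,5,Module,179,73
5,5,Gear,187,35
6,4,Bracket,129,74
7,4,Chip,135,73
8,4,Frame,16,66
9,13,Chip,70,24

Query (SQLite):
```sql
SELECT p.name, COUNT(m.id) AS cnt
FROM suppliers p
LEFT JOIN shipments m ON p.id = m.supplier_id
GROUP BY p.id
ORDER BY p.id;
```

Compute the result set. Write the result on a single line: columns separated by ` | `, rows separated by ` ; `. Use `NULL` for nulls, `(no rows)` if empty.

LEFT JOIN keeps every suppliers row; unmatched ones get NULL for shipments columns.
Group by suppliers.id and compute COUNT(m.id). COUNT(col) of an all-NULL group is 0.
  2: ids {—} → COUNT(m.id)=0
  4: ids {3, 6, 7, 8} → COUNT(m.id)=4
  5: ids {4, 5} → COUNT(m.id)=2
  8: ids {—} → COUNT(m.id)=0
  13: ids {1, 2, 9} → COUNT(m.id)=3

Eve | 0 ; Omar | 4 ; Kira | 2 ; Vik | 0 ; Alice | 3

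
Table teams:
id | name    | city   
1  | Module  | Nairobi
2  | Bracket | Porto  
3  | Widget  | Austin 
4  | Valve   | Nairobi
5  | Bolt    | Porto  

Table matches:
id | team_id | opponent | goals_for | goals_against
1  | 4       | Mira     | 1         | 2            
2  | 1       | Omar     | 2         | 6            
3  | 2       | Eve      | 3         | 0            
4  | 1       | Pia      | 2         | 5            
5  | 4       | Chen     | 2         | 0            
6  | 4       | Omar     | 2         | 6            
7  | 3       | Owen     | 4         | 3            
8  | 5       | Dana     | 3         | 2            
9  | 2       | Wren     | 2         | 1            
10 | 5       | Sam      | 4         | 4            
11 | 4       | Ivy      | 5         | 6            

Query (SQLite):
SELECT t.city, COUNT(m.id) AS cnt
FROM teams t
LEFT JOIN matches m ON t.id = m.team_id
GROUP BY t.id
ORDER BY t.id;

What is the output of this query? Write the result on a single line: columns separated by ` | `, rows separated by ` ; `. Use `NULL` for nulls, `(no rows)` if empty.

LEFT JOIN keeps every teams row; unmatched ones get NULL for matches columns.
Group by teams.id and compute COUNT(m.id). COUNT(col) of an all-NULL group is 0.
  1: ids {2, 4} → COUNT(m.id)=2
  2: ids {3, 9} → COUNT(m.id)=2
  3: ids {7} → COUNT(m.id)=1
  4: ids {1, 5, 6, 11} → COUNT(m.id)=4
  5: ids {8, 10} → COUNT(m.id)=2

Nairobi | 2 ; Porto | 2 ; Austin | 1 ; Nairobi | 4 ; Porto | 2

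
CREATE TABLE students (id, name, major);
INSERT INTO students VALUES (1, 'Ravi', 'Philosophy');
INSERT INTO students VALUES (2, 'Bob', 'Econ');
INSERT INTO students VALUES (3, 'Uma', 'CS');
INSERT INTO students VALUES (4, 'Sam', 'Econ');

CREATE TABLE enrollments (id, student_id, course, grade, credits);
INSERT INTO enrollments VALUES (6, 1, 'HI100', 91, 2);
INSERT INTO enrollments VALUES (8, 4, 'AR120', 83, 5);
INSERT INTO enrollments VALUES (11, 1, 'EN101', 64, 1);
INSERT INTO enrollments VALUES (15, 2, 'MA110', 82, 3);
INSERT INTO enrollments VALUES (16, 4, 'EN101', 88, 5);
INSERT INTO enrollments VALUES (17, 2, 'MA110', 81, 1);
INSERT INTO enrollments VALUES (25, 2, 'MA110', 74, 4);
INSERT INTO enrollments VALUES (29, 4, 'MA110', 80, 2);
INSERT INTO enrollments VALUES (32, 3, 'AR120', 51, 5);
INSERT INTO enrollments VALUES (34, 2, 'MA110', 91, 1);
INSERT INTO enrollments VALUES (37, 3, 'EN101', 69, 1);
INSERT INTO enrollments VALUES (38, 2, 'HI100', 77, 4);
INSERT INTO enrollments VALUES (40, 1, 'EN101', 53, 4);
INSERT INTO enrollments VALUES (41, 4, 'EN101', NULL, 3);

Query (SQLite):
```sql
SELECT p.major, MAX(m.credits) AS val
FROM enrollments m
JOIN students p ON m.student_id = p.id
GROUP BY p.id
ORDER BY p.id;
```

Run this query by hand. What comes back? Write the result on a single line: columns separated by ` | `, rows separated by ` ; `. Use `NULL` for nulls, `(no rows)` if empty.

Join each enrollments row to its students via student_id.
Group joined rows by students.id; compute MAX(m.credits) per group.
  1: ids {6, 11, 40} → MAX(m.credits)=4
  2: ids {15, 17, 25, 34, 38} → MAX(m.credits)=4
  3: ids {32, 37} → MAX(m.credits)=5
  4: ids {8, 16, 29, 41} → MAX(m.credits)=5

Philosophy | 4 ; Econ | 4 ; CS | 5 ; Econ | 5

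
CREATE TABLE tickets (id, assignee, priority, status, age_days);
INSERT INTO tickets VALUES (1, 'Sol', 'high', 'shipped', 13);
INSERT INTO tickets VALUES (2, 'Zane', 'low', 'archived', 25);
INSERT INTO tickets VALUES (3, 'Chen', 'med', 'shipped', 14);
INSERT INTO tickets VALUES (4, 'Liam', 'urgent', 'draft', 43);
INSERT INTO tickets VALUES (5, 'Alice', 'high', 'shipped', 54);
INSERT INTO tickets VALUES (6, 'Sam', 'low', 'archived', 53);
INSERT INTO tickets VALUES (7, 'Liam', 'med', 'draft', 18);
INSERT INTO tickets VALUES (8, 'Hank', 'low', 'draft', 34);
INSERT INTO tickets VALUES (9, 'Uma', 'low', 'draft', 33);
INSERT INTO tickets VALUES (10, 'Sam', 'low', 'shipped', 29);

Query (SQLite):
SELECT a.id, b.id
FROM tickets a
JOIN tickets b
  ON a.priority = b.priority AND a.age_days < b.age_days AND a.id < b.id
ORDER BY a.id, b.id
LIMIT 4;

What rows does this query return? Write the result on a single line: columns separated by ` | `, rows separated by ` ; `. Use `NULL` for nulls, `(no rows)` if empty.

1 | 5 ; 2 | 6 ; 2 | 8 ; 2 | 9

Pairs (a,b) with same priority, a.age_days < b.age_days, a.id < b.id.
priority groups: high:{1,5} low:{2,6,8,9,10} med:{3,7} urgent:{4}
Ordered by (a.id, b.id); first 4.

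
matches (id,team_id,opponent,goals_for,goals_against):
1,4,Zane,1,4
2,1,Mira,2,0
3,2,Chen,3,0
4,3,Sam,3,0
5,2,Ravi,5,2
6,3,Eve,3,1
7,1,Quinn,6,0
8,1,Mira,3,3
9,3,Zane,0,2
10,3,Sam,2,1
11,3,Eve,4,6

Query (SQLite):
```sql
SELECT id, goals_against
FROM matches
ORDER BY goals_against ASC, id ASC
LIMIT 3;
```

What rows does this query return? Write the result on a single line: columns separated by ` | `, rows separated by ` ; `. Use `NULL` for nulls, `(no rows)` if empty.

2 | 0 ; 3 | 0 ; 4 | 0

Sort by goals_against asc, tiebreak id asc: (0, id=2), (0, id=3), (0, id=4), (0, id=7), (1, id=6), (1, id=10) …. Take first 3.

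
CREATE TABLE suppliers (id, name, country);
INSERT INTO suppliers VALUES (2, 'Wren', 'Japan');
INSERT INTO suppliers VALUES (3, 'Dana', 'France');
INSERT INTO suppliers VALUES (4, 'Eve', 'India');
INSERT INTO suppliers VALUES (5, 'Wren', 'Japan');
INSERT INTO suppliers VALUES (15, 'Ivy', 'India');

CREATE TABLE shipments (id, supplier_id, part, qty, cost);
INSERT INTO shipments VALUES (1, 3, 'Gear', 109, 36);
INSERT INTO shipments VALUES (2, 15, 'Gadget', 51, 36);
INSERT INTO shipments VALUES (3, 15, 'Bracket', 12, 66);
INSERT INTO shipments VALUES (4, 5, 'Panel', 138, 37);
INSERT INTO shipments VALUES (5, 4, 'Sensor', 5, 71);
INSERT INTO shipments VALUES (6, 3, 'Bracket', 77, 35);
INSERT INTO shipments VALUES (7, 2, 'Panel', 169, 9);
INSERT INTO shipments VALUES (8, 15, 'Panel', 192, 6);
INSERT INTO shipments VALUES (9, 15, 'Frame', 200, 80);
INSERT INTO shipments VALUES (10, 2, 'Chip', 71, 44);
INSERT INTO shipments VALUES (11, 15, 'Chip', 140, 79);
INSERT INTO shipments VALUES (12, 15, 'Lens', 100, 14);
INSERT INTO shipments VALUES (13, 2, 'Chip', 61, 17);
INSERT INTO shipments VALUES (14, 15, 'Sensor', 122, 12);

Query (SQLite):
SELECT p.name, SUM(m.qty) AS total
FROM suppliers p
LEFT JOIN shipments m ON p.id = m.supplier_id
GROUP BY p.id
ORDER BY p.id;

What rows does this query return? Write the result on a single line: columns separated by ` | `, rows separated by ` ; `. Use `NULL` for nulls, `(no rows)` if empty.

LEFT JOIN keeps every suppliers row; unmatched ones get NULL for shipments columns.
Group by suppliers.id and compute SUM(m.qty). SUM over an all-NULL group is NULL.
  2: ids {7, 10, 13} → SUM(m.qty)=301
  3: ids {1, 6} → SUM(m.qty)=186
  4: ids {5} → SUM(m.qty)=5
  5: ids {4} → SUM(m.qty)=138
  15: ids {2, 3, 8, 9, 11, 12, 14} → SUM(m.qty)=817

Wren | 301 ; Dana | 186 ; Eve | 5 ; Wren | 138 ; Ivy | 817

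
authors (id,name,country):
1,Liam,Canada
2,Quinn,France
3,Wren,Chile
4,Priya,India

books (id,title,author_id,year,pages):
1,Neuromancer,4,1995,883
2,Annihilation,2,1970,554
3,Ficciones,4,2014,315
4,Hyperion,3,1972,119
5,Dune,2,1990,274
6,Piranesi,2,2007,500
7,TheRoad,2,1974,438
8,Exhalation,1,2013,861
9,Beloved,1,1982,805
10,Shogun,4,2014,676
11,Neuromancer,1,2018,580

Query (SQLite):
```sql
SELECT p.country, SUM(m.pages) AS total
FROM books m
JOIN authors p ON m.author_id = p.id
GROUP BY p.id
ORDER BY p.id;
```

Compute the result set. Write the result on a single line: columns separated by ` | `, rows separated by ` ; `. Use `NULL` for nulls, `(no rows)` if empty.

Join each books row to its authors via author_id.
Group joined rows by authors.id; compute SUM(m.pages) per group.
  1: ids {8, 9, 11} → SUM(m.pages)=2246
  2: ids {2, 5, 6, 7} → SUM(m.pages)=1766
  3: ids {4} → SUM(m.pages)=119
  4: ids {1, 3, 10} → SUM(m.pages)=1874

Canada | 2246 ; France | 1766 ; Chile | 119 ; India | 1874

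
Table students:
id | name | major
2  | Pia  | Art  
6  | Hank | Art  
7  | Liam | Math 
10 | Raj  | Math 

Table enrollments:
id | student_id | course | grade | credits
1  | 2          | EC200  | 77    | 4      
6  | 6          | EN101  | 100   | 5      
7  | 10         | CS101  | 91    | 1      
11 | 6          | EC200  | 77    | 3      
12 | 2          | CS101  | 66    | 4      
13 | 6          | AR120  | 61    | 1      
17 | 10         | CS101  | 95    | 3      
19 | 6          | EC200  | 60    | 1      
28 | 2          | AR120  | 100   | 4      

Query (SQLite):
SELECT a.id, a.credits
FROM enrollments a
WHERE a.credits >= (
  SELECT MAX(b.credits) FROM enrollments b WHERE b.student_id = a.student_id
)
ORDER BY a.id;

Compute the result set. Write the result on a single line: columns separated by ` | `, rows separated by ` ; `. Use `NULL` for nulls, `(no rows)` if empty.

1 | 4 ; 6 | 5 ; 12 | 4 ; 17 | 3 ; 28 | 4

For each enrollments row a, compute MAX(credits) over rows sharing a.student_id.
Keep row a if a.credits >= that per-group MAX.
  student_id=2: MAX(credits) = 4
  student_id=6: MAX(credits) = 5
  student_id=10: MAX(credits) = 3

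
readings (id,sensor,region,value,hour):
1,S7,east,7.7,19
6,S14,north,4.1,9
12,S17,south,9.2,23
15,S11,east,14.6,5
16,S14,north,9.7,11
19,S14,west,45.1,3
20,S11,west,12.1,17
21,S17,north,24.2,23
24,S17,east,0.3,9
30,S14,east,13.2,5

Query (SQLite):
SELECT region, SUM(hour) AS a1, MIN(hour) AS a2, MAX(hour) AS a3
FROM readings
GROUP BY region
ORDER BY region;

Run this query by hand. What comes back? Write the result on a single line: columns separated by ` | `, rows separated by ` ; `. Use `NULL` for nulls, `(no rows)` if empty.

Group readings by region.
Per group compute: SUM(hour), MIN(hour), MAX(hour).
  east: ids {1, 15, 24, 30} → SUM(hour)=38, MIN(hour)=5, MAX(hour)=19
  north: ids {6, 16, 21} → SUM(hour)=43, MIN(hour)=9, MAX(hour)=23
  south: ids {12} → SUM(hour)=23, MIN(hour)=23, MAX(hour)=23
  west: ids {19, 20} → SUM(hour)=20, MIN(hour)=3, MAX(hour)=17

east | 38 | 5 | 19 ; north | 43 | 9 | 23 ; south | 23 | 23 | 23 ; west | 20 | 3 | 17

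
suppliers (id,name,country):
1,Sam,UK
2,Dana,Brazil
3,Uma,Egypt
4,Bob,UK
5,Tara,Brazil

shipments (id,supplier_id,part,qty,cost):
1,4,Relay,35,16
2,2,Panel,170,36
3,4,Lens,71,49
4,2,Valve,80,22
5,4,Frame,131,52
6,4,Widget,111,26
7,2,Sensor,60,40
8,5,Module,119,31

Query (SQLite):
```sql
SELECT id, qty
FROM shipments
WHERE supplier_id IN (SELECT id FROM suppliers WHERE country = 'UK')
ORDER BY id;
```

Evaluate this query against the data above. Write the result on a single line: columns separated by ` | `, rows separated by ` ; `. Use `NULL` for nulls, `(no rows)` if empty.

Inner query: suppliers.id where country = 'UK'.
Outer: keep shipments rows whose supplier_id is in that set.
Inner query → {1, 4}

1 | 35 ; 3 | 71 ; 5 | 131 ; 6 | 111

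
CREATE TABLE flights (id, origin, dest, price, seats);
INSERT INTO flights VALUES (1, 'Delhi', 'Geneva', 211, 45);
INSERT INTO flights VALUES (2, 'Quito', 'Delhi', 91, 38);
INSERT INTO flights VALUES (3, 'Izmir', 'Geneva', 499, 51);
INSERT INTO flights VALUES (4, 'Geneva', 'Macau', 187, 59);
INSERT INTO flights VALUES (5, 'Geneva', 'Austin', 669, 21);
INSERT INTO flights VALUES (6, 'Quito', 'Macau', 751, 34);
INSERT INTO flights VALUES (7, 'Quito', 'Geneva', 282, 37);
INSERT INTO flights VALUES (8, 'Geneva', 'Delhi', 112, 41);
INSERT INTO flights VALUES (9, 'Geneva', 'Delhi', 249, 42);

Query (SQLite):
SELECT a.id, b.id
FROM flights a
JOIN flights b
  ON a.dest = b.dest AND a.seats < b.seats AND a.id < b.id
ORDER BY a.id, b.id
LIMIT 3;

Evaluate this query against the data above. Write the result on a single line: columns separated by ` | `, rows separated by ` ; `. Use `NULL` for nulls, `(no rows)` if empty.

1 | 3 ; 2 | 8 ; 2 | 9

Pairs (a,b) with same dest, a.seats < b.seats, a.id < b.id.
dest groups: Austin:{5} Delhi:{2,8,9} Geneva:{1,3,7} Macau:{4,6}
Ordered by (a.id, b.id); first 3.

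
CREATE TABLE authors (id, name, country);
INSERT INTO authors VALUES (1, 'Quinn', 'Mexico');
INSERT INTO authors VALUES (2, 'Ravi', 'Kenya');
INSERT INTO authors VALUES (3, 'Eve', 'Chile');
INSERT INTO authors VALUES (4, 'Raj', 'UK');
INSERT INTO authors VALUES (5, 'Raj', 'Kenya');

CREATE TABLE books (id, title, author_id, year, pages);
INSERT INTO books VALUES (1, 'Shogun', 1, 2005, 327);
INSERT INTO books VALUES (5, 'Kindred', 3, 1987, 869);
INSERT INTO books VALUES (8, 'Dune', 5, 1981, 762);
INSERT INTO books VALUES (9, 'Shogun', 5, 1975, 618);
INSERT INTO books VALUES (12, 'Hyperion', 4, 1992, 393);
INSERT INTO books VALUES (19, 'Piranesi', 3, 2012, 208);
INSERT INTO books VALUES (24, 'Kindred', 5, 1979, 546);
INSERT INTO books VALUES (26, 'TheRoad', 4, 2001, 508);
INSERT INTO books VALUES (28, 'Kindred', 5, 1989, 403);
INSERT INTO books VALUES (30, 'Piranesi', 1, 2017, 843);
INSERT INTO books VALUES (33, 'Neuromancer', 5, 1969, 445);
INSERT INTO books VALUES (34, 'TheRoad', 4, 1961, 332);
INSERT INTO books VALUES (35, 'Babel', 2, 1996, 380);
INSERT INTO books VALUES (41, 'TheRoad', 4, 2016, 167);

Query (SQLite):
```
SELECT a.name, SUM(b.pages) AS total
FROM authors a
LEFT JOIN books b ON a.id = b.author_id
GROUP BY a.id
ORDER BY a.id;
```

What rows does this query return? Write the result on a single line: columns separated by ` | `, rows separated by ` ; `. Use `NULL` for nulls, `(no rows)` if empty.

Quinn | 1170 ; Ravi | 380 ; Eve | 1077 ; Raj | 1400 ; Raj | 2774

LEFT JOIN keeps every authors row; unmatched ones get NULL for books columns.
Group by authors.id and compute SUM(b.pages). SUM over an all-NULL group is NULL.
  1: ids {1, 30} → SUM(b.pages)=1170
  2: ids {35} → SUM(b.pages)=380
  3: ids {5, 19} → SUM(b.pages)=1077
  4: ids {12, 26, 34, 41} → SUM(b.pages)=1400
  5: ids {8, 9, 24, 28, 33} → SUM(b.pages)=2774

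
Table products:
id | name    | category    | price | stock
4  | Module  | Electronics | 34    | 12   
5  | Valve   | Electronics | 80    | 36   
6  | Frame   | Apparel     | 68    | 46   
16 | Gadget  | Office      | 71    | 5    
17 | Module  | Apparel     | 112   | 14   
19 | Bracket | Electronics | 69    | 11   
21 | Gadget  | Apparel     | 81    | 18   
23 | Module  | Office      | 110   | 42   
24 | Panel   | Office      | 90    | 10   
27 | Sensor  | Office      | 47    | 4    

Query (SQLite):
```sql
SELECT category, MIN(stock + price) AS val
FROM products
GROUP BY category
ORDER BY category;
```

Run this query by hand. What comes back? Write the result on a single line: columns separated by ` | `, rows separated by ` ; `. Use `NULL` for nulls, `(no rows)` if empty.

For each row compute stock + price.
Group by category; take MIN of the expression per group.
  Apparel: ids {6, 17, 21} → MIN(stock + price)=99
  Electronics: ids {4, 5, 19} → MIN(stock + price)=46
  Office: ids {16, 23, 24, 27} → MIN(stock + price)=51

Apparel | 99 ; Electronics | 46 ; Office | 51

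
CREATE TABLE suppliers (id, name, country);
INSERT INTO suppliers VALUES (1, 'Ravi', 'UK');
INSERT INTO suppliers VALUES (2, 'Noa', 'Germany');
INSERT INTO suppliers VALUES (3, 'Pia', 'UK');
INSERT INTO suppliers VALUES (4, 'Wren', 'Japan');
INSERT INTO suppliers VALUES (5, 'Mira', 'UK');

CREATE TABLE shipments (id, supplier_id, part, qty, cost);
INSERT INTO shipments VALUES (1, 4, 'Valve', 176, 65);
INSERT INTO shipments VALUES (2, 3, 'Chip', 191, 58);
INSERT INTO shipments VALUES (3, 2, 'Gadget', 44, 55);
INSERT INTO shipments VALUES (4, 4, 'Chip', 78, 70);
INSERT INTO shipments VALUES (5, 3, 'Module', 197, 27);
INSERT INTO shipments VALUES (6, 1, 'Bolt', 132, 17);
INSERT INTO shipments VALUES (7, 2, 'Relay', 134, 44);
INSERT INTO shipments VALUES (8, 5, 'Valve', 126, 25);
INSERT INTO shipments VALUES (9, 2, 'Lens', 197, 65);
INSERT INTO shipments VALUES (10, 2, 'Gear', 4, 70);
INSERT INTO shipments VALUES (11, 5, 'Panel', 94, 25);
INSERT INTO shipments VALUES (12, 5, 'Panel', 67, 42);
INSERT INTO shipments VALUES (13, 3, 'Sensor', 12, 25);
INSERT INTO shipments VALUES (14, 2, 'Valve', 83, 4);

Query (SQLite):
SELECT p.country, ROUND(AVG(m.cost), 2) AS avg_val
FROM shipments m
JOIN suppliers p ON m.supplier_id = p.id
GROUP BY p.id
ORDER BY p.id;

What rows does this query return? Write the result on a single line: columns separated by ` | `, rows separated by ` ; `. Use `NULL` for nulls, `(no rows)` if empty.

UK | 17 ; Germany | 47.6 ; UK | 36.67 ; Japan | 67.5 ; UK | 30.67

Join each shipments row to its suppliers via supplier_id.
Group joined rows by suppliers.id; compute ROUND(AVG(m.cost), 2) per group.
  1: ids {6} → ROUND(AVG(m.cost), 2)=17
  2: ids {3, 7, 9, 10, 14} → ROUND(AVG(m.cost), 2)=47.6
  3: ids {2, 5, 13} → ROUND(AVG(m.cost), 2)=36.67
  4: ids {1, 4} → ROUND(AVG(m.cost), 2)=67.5
  5: ids {8, 11, 12} → ROUND(AVG(m.cost), 2)=30.67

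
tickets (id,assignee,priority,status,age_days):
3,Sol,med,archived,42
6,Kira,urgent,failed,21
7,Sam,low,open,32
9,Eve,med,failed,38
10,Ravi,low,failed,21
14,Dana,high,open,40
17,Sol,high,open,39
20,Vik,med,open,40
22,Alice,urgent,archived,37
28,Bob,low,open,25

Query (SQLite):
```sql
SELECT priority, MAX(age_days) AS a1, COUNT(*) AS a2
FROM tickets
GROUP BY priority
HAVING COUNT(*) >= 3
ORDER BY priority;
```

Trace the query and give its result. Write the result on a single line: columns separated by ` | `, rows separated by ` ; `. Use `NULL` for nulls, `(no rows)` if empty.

low | 32 | 3 ; med | 42 | 3

Group tickets by priority.
Per group compute: MAX(age_days), COUNT(*).
HAVING: drop groups with fewer than 3 rows.
  high: ids {14, 17} → MAX(age_days)=40, COUNT(*)=2
  low: ids {7, 10, 28} → MAX(age_days)=32, COUNT(*)=3
  med: ids {3, 9, 20} → MAX(age_days)=42, COUNT(*)=3
  urgent: ids {6, 22} → MAX(age_days)=37, COUNT(*)=2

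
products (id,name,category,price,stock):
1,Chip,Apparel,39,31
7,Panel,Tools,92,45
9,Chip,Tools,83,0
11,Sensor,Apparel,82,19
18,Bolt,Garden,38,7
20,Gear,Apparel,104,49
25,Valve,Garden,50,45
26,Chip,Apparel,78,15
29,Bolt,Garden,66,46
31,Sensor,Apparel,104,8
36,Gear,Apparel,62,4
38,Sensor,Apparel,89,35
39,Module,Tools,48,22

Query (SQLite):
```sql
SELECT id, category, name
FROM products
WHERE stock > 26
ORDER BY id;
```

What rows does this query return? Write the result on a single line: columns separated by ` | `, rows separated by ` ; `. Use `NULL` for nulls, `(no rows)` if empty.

stock > 26: ids {1, 7, 20, 25, 29, 38}

1 | Apparel | Chip ; 7 | Tools | Panel ; 20 | Apparel | Gear ; 25 | Garden | Valve ; 29 | Garden | Bolt ; 38 | Apparel | Sensor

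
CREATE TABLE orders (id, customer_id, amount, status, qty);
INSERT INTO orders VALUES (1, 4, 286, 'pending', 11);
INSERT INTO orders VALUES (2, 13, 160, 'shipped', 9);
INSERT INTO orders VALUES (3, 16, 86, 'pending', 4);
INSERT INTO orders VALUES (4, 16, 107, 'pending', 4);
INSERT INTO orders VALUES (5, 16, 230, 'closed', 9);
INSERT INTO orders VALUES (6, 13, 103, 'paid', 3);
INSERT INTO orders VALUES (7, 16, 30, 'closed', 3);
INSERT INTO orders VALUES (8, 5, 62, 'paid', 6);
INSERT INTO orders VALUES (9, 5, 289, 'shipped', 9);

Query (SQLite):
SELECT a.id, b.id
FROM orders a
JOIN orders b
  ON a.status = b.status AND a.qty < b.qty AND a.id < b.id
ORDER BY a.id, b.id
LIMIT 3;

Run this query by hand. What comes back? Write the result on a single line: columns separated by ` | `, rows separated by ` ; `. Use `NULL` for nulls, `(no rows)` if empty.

Pairs (a,b) with same status, a.qty < b.qty, a.id < b.id.
status groups: closed:{5,7} paid:{6,8} pending:{1,3,4} shipped:{2,9}
Ordered by (a.id, b.id); first 3.

6 | 8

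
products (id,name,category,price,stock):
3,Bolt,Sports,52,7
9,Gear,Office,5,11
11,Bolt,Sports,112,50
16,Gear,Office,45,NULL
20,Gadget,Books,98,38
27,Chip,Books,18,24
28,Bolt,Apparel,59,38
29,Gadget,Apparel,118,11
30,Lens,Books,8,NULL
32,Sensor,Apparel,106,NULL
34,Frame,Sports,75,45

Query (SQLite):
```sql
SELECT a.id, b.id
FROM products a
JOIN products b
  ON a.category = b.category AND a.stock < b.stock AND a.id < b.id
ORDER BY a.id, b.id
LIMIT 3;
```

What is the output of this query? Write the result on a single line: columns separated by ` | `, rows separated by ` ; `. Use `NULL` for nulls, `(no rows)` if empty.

3 | 11 ; 3 | 34

Pairs (a,b) with same category, a.stock < b.stock, a.id < b.id.
category groups: Apparel:{28,29,32} Books:{20,27,30} Office:{9,16} Sports:{3,11,34}
Ordered by (a.id, b.id); first 3.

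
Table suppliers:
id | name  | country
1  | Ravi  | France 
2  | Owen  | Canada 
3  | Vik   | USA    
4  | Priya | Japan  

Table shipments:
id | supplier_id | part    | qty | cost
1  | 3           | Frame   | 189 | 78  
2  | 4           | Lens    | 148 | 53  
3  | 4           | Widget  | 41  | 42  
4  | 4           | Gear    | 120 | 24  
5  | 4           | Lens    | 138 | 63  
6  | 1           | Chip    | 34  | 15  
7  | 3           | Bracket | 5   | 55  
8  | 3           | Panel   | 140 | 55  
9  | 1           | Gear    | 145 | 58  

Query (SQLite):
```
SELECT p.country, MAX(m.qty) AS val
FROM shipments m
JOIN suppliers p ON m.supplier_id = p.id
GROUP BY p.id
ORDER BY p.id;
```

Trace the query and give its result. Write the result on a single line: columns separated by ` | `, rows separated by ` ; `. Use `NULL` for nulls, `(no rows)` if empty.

France | 145 ; USA | 189 ; Japan | 148

Join each shipments row to its suppliers via supplier_id.
Group joined rows by suppliers.id; compute MAX(m.qty) per group.
  1: ids {6, 9} → MAX(m.qty)=145
  3: ids {1, 7, 8} → MAX(m.qty)=189
  4: ids {2, 3, 4, 5} → MAX(m.qty)=148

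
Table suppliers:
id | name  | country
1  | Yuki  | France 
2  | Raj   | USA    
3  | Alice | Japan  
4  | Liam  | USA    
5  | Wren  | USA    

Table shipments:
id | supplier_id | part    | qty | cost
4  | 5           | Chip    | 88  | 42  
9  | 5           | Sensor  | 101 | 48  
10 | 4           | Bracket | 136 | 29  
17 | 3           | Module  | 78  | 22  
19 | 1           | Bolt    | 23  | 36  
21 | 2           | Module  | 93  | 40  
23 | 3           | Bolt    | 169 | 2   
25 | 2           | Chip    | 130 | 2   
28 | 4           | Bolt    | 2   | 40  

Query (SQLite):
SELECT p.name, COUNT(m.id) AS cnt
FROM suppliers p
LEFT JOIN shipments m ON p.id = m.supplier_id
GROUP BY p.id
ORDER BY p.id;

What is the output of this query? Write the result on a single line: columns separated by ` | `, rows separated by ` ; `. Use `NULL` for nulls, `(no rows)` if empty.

LEFT JOIN keeps every suppliers row; unmatched ones get NULL for shipments columns.
Group by suppliers.id and compute COUNT(m.id). COUNT(col) of an all-NULL group is 0.
  1: ids {19} → COUNT(m.id)=1
  2: ids {21, 25} → COUNT(m.id)=2
  3: ids {17, 23} → COUNT(m.id)=2
  4: ids {10, 28} → COUNT(m.id)=2
  5: ids {4, 9} → COUNT(m.id)=2

Yuki | 1 ; Raj | 2 ; Alice | 2 ; Liam | 2 ; Wren | 2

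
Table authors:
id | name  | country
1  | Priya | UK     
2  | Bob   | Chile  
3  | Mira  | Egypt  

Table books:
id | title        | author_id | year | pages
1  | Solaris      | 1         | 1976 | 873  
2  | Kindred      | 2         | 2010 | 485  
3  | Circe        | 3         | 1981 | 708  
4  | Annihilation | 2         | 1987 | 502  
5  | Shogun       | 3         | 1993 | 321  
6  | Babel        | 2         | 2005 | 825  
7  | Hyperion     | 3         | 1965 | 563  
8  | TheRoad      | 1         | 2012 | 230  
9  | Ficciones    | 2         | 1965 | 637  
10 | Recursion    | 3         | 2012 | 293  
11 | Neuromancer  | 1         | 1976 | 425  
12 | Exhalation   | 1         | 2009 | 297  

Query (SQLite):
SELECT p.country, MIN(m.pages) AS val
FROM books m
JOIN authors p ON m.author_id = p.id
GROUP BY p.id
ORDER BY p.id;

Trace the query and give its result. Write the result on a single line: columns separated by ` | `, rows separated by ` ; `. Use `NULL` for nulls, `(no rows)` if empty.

UK | 230 ; Chile | 485 ; Egypt | 293

Join each books row to its authors via author_id.
Group joined rows by authors.id; compute MIN(m.pages) per group.
  1: ids {1, 8, 11, 12} → MIN(m.pages)=230
  2: ids {2, 4, 6, 9} → MIN(m.pages)=485
  3: ids {3, 5, 7, 10} → MIN(m.pages)=293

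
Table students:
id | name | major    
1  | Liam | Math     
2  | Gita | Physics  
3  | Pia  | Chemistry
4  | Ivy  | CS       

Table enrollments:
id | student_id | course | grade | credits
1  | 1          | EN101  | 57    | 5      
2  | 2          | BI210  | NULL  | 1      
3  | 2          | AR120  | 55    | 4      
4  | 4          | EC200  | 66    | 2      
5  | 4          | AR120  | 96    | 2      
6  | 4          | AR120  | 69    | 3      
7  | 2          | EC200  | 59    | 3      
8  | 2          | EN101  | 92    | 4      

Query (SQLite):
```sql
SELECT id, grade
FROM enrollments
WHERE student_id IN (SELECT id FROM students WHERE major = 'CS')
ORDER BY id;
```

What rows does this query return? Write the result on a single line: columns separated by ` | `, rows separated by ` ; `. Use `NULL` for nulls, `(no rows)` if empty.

Inner query: students.id where major = 'CS'.
Outer: keep enrollments rows whose student_id is in that set.
Inner query → {4}

4 | 66 ; 5 | 96 ; 6 | 69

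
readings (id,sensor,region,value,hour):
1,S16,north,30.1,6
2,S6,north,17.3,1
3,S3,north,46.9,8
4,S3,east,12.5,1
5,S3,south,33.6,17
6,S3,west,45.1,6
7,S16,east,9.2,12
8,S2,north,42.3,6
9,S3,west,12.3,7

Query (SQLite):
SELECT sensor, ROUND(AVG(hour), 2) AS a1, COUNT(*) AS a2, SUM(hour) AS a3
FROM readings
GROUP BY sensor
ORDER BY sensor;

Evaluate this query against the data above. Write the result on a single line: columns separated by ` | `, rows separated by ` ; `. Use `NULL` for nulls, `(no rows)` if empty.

Group readings by sensor.
Per group compute: ROUND(AVG(hour), 2), COUNT(*), SUM(hour).
  S16: ids {1, 7} → ROUND(AVG(hour), 2)=9, COUNT(*)=2, SUM(hour)=18
  S2: ids {8} → ROUND(AVG(hour), 2)=6, COUNT(*)=1, SUM(hour)=6
  S3: ids {3, 4, 5, 6, 9} → ROUND(AVG(hour), 2)=7.8, COUNT(*)=5, SUM(hour)=39
  S6: ids {2} → ROUND(AVG(hour), 2)=1, COUNT(*)=1, SUM(hour)=1

S16 | 9 | 2 | 18 ; S2 | 6 | 1 | 6 ; S3 | 7.8 | 5 | 39 ; S6 | 1 | 1 | 1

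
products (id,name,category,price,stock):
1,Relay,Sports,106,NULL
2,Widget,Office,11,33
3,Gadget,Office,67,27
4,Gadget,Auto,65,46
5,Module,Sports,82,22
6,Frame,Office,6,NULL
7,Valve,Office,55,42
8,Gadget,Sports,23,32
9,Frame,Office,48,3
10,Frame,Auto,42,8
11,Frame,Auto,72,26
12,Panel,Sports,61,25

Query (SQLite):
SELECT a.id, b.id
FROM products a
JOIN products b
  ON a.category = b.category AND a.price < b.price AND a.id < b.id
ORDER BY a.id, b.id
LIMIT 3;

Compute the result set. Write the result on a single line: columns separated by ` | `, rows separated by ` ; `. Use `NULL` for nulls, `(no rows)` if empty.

2 | 3 ; 2 | 7 ; 2 | 9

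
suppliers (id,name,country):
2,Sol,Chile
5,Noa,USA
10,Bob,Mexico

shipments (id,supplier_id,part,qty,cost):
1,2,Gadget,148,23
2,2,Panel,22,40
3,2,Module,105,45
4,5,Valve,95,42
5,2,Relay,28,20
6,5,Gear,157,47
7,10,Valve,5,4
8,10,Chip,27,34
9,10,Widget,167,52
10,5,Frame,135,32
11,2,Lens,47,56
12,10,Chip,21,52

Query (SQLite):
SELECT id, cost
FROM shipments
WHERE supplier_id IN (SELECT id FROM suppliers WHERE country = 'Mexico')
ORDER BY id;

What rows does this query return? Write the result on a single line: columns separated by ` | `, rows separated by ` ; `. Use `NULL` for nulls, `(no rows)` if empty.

7 | 4 ; 8 | 34 ; 9 | 52 ; 12 | 52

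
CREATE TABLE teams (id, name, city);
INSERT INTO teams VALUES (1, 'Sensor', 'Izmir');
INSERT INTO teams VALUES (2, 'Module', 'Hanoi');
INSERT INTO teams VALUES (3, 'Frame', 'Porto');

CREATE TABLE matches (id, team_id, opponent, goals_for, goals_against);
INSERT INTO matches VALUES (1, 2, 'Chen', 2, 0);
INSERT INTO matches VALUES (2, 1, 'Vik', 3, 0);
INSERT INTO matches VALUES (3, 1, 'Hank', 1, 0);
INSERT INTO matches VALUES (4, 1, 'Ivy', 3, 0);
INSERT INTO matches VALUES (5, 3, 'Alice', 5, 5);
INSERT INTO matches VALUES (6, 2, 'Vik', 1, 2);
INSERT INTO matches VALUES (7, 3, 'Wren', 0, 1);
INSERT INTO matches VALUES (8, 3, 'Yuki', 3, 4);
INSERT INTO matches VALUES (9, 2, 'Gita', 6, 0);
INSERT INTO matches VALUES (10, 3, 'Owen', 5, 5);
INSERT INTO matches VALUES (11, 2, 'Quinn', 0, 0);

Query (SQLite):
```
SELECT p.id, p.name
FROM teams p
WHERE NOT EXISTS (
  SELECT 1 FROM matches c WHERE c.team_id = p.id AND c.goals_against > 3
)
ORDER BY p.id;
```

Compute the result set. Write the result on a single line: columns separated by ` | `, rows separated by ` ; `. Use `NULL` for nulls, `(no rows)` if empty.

1 | Sensor ; 2 | Module

For each teams row, check whether any matches with matching team_id has goals_against > 3.
Keep rows where that is false.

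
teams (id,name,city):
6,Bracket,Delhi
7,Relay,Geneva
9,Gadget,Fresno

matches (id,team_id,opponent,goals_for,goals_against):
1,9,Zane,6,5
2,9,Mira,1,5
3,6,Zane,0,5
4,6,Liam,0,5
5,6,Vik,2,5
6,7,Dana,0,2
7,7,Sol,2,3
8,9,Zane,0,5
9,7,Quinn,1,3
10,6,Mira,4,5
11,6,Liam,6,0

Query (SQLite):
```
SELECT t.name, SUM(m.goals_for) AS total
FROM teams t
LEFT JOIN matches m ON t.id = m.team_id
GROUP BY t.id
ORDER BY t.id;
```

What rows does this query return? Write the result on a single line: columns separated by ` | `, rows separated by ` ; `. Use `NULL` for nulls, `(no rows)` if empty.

LEFT JOIN keeps every teams row; unmatched ones get NULL for matches columns.
Group by teams.id and compute SUM(m.goals_for). SUM over an all-NULL group is NULL.
  6: ids {3, 4, 5, 10, 11} → SUM(m.goals_for)=12
  7: ids {6, 7, 9} → SUM(m.goals_for)=3
  9: ids {1, 2, 8} → SUM(m.goals_for)=7

Bracket | 12 ; Relay | 3 ; Gadget | 7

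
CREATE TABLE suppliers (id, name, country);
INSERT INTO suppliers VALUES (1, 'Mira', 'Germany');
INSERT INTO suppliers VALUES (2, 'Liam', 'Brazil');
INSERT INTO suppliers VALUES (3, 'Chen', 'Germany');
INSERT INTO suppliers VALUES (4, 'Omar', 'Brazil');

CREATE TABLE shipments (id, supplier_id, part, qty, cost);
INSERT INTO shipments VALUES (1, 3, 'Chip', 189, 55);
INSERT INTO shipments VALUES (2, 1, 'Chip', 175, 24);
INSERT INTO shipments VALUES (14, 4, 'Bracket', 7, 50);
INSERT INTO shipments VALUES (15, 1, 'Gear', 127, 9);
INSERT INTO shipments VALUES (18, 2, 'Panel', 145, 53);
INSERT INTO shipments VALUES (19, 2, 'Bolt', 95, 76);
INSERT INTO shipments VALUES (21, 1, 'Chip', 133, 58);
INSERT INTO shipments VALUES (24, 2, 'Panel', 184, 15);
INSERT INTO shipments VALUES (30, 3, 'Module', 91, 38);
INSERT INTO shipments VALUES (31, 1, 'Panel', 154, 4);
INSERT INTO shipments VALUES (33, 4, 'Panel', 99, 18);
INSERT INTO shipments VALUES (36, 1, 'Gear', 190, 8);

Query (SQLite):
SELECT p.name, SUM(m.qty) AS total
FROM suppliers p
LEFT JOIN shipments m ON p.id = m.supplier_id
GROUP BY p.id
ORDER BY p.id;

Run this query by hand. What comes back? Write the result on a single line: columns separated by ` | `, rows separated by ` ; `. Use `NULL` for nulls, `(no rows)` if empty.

LEFT JOIN keeps every suppliers row; unmatched ones get NULL for shipments columns.
Group by suppliers.id and compute SUM(m.qty). SUM over an all-NULL group is NULL.
  1: ids {2, 15, 21, 31, 36} → SUM(m.qty)=779
  2: ids {18, 19, 24} → SUM(m.qty)=424
  3: ids {1, 30} → SUM(m.qty)=280
  4: ids {14, 33} → SUM(m.qty)=106

Mira | 779 ; Liam | 424 ; Chen | 280 ; Omar | 106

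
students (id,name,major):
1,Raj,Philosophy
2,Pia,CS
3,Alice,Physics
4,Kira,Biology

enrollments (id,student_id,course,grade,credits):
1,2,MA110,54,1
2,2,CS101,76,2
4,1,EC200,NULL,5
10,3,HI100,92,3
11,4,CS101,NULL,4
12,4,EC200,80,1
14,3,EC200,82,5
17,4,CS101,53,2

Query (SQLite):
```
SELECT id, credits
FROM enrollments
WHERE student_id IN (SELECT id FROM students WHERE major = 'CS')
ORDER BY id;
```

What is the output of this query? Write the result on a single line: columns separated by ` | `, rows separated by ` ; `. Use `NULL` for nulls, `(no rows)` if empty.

Inner query: students.id where major = 'CS'.
Outer: keep enrollments rows whose student_id is in that set.
Inner query → {2}

1 | 1 ; 2 | 2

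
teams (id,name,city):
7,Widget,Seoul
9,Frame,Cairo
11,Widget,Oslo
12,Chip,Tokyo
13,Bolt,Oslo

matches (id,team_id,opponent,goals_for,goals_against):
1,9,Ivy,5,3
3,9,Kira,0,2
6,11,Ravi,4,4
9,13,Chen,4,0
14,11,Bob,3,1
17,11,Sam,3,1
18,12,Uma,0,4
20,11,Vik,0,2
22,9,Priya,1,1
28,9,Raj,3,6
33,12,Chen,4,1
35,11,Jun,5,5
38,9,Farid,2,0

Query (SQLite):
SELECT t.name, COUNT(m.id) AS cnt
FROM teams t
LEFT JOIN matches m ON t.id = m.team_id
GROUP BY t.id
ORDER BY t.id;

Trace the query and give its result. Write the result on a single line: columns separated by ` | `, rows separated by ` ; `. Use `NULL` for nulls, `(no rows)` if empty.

Widget | 0 ; Frame | 5 ; Widget | 5 ; Chip | 2 ; Bolt | 1

LEFT JOIN keeps every teams row; unmatched ones get NULL for matches columns.
Group by teams.id and compute COUNT(m.id). COUNT(col) of an all-NULL group is 0.
  7: ids {—} → COUNT(m.id)=0
  9: ids {1, 3, 22, 28, 38} → COUNT(m.id)=5
  11: ids {6, 14, 17, 20, 35} → COUNT(m.id)=5
  12: ids {18, 33} → COUNT(m.id)=2
  13: ids {9} → COUNT(m.id)=1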